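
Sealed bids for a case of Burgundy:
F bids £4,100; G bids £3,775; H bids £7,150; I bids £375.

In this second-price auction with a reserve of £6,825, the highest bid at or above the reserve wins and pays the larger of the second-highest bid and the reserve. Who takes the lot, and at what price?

H pays £6,825

Rule: the highest bid at or above the reserve wins and pays the larger of the second-highest bid and the reserve.
Bids ranked: 7,150 (H) > 4,100 (F) > 3,775 (G) > 375 (I)
H has the top bid at or above the reserve (£7,150).
max(second-highest £4,100, reserve £6,825) = £6,825.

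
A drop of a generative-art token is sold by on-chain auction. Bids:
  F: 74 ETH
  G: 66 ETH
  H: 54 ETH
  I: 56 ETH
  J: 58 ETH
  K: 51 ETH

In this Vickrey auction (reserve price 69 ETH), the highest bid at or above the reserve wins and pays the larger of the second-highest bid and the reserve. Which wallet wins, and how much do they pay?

F pays 69 ETH

Bids ranked: 74 (F) > 66 (G) > 58 (J) > 56 (I) > 54 (H) > 51 (K)
F has the top bid at or above the reserve (74 ETH).
max(second-highest 66 ETH, reserve 69 ETH) = 69 ETH.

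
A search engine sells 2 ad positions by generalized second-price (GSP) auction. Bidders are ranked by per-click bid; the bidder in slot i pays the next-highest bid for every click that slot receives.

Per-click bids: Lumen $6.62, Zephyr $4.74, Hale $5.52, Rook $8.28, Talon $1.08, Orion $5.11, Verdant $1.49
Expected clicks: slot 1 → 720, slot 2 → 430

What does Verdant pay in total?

Ranked by bid: $8.28 (Rook) > $6.62 (Lumen) > $5.52 (Hale) > …
Verdant ranks below slot 2 → no slot, pays nothing.

Verdant pays $0.00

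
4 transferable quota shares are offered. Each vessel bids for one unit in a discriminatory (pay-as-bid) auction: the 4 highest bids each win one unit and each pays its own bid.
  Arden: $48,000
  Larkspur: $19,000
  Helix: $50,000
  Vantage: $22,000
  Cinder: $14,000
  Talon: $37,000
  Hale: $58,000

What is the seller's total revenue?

Total revenue: $193,000

Ordering the bids: 58,000 (Hale), 50,000 (Helix), 48,000 (Arden), 37,000 (Talon), 22,000 (Vantage), 19,000 (Larkspur), …
The 4 highest are Hale, Helix, Arden, Talon.
Total revenue = 58,000 + 50,000 + 48,000 + 37,000 = $193,000.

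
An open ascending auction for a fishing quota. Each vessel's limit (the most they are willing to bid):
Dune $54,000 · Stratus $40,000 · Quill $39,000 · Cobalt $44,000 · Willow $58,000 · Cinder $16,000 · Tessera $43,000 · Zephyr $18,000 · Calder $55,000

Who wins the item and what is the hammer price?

Willow wins at $55,000

Sorting limits: 58,000 (Willow) > 55,000 (Calder) > 54,000 (Dune) > 44,000 (Cobalt) > 43,000 (Tessera) > 40,000 (Stratus) > …
Bidding ends when Calder exits at $55,000; Willow takes it.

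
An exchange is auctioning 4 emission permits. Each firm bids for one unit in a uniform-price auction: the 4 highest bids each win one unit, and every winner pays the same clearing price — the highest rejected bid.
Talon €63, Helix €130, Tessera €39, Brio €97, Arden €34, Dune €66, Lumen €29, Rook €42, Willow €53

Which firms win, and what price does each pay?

Helix, Brio, Dune, Talon; each pays €53

Ordering the bids: 130 (Helix), 97 (Brio), 66 (Dune), 63 (Talon), 53 (Willow), 42 (Rook), …
Top 4: Helix, Brio, Dune, Talon.
Highest unsuccessful bid: €53 → clearing price.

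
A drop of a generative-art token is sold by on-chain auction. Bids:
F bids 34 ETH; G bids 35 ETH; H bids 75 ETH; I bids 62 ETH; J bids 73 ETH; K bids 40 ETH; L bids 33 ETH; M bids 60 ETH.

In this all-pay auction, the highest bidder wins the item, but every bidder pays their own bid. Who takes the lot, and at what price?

H pays 75 ETH

Bids in order: 75 (H) > 73 (J) > 62 (I) > 60 (M) > 40 (K) > 35 (G) > …
H is highest and takes the item; every bidder forfeits their bid.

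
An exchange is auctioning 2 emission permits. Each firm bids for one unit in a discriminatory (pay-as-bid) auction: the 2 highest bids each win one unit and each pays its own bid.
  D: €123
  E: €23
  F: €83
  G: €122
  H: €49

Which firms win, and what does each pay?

D €123, G €122

Ordering the bids: 123 (D), 122 (G), 83 (F), 49 (H), …
Winners (2 units): D, G.
Each winner pays its own bid: D €123, G €122.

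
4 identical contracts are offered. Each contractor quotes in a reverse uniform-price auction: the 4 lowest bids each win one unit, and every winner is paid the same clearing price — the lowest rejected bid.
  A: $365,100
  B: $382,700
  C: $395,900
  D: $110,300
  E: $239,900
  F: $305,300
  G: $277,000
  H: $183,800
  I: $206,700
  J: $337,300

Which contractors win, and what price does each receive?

D, H, I, E; each is paid $277,000

Bids ranked low→high: 110,300 (D), 183,800 (H), 206,700 (I), 239,900 (E), 277,000 (G), 305,300 (F), …
Winners (4 units): D, H, I, E.
Lowest unsuccessful bid: $277,000 → clearing price.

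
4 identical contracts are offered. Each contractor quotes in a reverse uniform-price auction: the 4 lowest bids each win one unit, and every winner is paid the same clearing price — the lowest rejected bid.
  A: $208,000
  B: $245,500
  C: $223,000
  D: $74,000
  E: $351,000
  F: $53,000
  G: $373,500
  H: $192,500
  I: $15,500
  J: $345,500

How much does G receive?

G is paid $0

Sorting: 15,500 (I), 53,000 (F), 74,000 (D), 192,500 (H), 208,000 (A), 223,000 (C), …
Winners (4 units): I, F, D, H.
First losing bid is A's $208,000, which sets the uniform price.
G does not win → is paid $0.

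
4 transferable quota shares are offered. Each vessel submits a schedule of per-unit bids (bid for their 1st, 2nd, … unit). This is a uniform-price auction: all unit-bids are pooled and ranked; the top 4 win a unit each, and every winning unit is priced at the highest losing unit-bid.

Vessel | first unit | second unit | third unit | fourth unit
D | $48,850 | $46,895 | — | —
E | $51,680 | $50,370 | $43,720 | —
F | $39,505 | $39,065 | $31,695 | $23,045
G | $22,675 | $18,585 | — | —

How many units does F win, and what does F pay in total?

Pooled unit-bids ranked (top 4): 51,680 (E-1), 50,370 (E-2), 48,850 (D-1), 46,895 (D-2)
The (k+1)-th unit-bid is $43,720.
F wins 0 unit(s) at $43,720 each.

F: 0 units, pays $0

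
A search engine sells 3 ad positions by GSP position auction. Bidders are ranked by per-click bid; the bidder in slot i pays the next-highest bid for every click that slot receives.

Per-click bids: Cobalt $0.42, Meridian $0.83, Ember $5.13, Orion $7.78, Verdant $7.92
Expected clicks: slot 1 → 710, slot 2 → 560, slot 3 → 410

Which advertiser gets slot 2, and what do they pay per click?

Orion; $5.13 per click

Sorting advertisers: $7.92 (Verdant) > $7.78 (Orion) > $5.13 (Ember) > $0.83 (Meridian) > …
Slot 2 goes to the second-ranked bidder, Orion, who pays the next bid down: $5.13/click.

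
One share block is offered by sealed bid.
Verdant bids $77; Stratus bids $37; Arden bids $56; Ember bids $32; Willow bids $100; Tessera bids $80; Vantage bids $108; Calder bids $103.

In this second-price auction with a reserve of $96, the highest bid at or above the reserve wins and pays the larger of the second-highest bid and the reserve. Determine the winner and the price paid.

Vantage pays $103

Bids ranked: 108 (Vantage) > 103 (Calder) > 100 (Willow) > 80 (Tessera) > 77 (Verdant) > 56 (Arden) > …
Vantage has the top bid at or above the reserve ($108).
max(second-highest $103, reserve $96) = $103; the reserve does not bind.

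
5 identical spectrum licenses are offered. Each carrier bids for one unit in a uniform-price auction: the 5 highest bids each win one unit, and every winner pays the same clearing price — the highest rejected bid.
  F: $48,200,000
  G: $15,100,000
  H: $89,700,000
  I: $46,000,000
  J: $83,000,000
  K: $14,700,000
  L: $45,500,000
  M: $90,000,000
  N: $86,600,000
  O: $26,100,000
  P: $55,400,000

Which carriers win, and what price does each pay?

M, H, N, J, P; each pays $48,200,000

Sorting: 90,000,000 (M), 89,700,000 (H), 86,600,000 (N), 83,000,000 (J), 55,400,000 (P), 48,200,000 (F), 46,000,000 (I), …
Winners (5 units): M, H, N, J, P.
First losing bid is F's $48,200,000, which sets the uniform price.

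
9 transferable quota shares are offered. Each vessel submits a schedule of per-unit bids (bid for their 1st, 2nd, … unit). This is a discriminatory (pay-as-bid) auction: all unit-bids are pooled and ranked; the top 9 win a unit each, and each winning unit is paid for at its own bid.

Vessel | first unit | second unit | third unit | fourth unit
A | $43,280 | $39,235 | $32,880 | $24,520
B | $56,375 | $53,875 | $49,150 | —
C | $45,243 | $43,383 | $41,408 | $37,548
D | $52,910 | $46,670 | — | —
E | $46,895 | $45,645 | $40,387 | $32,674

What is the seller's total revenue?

All unit-bids, highest first — top 9: 56,375 (B-1), 53,875 (B-2), 52,910 (D-1), 49,150 (B-3), 46,895 (E-1), 46,670 (D-2), 45,645 (E-2), 45,243 (C-1), 43,383 (C-2)
Next rejected bid: $43,280 (not a price — pay-as-bid).
Each winning unit pays its own bid.
Revenue = 56,375 + 53,875 + 52,910 + 49,150 + 46,895 + 46,670 + 45,645 + 45,243 + 43,383 = $440,146.

Total revenue: $440,146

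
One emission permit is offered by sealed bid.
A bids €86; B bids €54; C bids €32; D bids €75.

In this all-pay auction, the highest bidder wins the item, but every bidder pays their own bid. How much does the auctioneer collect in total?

Bids in order: 86 (A) > 75 (D) > 54 (B) > 32 (C)
A wins with the top bid; all bids are sunk regardless.
Every bidder forfeits their bid regardless of winning.
Revenue = 86 + 54 + 32 + 75 = €247.

Total revenue: €247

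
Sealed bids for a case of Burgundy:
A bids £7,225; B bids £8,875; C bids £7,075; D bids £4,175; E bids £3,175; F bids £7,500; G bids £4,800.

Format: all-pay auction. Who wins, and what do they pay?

Bids ranked: 8,875 (B) > 7,500 (F) > 7,225 (A) > 7,075 (C) > 4,800 (G) > 4,175 (D) > …
B is highest and takes the item; every bidder forfeits their bid.

B pays £8,875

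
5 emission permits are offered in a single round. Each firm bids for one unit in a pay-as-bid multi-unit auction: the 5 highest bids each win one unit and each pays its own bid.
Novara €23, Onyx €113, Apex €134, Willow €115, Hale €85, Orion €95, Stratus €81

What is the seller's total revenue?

Bids ranked high→low: 134 (Apex), 115 (Willow), 113 (Onyx), 95 (Orion), 85 (Hale), 81 (Stratus), 23 (Novara)
Top 5: Apex, Willow, Onyx, Orion, Hale.
Total revenue = 134 + 115 + 113 + 95 + 85 = €542.

Total revenue: €542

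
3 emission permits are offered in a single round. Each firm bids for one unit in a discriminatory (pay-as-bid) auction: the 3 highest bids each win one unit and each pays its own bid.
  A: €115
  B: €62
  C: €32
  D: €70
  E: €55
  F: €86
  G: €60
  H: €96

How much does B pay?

Ordering the bids: 115 (A), 96 (H), 86 (F), 70 (D), 62 (B), …
Winners (3 units): A, H, F.
B does not win → €0.

B pays €0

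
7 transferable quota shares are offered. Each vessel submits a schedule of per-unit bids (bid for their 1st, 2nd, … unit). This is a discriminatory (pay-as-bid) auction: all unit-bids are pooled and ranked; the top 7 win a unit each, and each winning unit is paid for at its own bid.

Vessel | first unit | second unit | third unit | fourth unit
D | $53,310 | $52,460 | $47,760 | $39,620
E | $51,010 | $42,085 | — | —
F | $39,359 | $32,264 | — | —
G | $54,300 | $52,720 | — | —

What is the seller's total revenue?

Total revenue: $353,645

Pooled unit-bids ranked (top 7): 54,300 (G-1), 53,310 (D-1), 52,720 (G-2), 52,460 (D-2), 51,010 (E-1), 47,760 (D-3), 42,085 (E-2)
Next rejected bid: $39,620 (not a price — pay-as-bid).
Each winning unit pays its own bid.
Revenue = 54,300 + 53,310 + 52,720 + 52,460 + 51,010 + 47,760 + 42,085 = $353,645.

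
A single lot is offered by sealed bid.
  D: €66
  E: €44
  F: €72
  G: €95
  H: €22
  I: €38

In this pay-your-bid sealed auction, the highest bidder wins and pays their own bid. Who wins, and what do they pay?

Rule: the highest bidder wins and pays their own bid.
Bids in order: 95 (G) > 72 (F) > 66 (D) > 44 (E) > 38 (I) > 22 (H)
G has the highest bid and pays exactly that: €95.

G pays €95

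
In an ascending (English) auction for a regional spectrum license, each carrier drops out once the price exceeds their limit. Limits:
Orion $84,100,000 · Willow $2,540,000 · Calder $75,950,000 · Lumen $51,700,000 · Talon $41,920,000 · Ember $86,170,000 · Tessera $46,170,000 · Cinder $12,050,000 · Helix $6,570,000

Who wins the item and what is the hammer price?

Ember wins at $84,100,000

Limits in order: 86,170,000 (Ember) > 84,100,000 (Orion) > 75,950,000 (Calder) > 51,700,000 (Lumen) > 46,170,000 (Tessera) > 41,920,000 (Talon) > …
Once the price passes $84,100,000, only Ember is left; the hammer falls at Orion's limit of $84,100,000.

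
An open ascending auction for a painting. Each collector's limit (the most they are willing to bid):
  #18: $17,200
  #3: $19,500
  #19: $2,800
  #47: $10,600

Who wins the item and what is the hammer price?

Limits ranked: 19,500 (#3) > 17,200 (#18) > 10,600 (#47) > 2,800 (#19)
Bidding ends when #18 exits at $17,200; #3 takes it.

#3 wins at $17,200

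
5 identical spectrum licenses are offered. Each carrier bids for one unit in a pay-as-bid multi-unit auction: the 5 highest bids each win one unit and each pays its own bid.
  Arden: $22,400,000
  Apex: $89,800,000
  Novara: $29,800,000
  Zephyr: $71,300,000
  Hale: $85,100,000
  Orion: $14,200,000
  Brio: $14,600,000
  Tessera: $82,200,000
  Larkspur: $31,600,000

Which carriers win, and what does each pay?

Sorting: 89,800,000 (Apex), 85,100,000 (Hale), 82,200,000 (Tessera), 71,300,000 (Zephyr), 31,600,000 (Larkspur), 29,800,000 (Novara), 22,400,000 (Arden), …
Winners (5 units): Apex, Hale, Tessera, Zephyr, Larkspur.
Each winner pays its own bid: Apex $89,800,000, Hale $85,100,000, Tessera $82,200,000, Zephyr $71,300,000, Larkspur $31,600,000.

Apex $89,800,000, Hale $85,100,000, Tessera $82,200,000, Zephyr $71,300,000, Larkspur $31,600,000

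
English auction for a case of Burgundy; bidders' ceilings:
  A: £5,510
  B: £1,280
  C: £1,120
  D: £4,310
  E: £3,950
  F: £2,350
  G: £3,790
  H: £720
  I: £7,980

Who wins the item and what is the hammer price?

I wins at £5,510

Limits in order: 7,980 (I) > 5,510 (A) > 4,310 (D) > 3,950 (E) > 3,790 (G) > 2,350 (F) > …
A is the last rival to drop out, at £5,510; I remains and wins at that price.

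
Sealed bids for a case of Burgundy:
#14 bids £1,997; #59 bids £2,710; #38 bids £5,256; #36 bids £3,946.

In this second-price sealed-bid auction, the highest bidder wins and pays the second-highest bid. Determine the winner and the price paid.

Second-price sealed-bid auction: the highest bidder wins and pays the second-highest bid.
Bids in order: 5,256 (#38) > 3,946 (#36) > 2,710 (#59) > 1,997 (#14)
#38 is highest; pays the second-highest bid, £3,946.

#38 pays £3,946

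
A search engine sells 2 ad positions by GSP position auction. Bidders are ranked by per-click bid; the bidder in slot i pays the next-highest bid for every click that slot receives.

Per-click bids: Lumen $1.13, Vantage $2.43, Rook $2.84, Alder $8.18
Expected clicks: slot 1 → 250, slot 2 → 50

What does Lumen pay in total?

Lumen pays $0.00

Sorting advertisers: $8.18 (Alder) > $2.84 (Rook) > $2.43 (Vantage) > …
Lumen ranks below slot 2 → no slot, pays nothing.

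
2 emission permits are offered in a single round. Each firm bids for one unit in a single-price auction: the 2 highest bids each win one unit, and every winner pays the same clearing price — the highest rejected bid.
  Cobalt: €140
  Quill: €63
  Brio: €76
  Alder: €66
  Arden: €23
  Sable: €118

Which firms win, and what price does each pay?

Bids ranked high→low: 140 (Cobalt), 118 (Sable), 76 (Brio), 66 (Alder), …
Top 2: Cobalt, Sable.
Highest unsuccessful bid: €76 → clearing price.

Cobalt, Sable; each pays €76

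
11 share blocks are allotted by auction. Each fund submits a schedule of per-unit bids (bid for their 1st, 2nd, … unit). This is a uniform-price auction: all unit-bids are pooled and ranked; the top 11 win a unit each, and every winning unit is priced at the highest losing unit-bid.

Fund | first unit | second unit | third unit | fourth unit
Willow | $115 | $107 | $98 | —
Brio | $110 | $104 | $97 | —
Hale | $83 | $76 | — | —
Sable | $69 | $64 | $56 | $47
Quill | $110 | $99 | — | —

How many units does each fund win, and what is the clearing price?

Brio 3, Hale 2, Quill 2, Sable 1, Willow 3; clearing price $64

Merging the schedules and taking the best 11: 115 (Willow-1), 110 (Brio-1), 110 (Quill-1), 107 (Willow-2), 104 (Brio-2), 99 (Quill-2), 98 (Willow-3), 97 (Brio-3), 83 (Hale-1), 76 (Hale-2), 69 (Sable-1)
Highest rejected unit-bid = $64.
Allocation: Brio 3, Hale 2, Quill 2, Sable 1, Willow 3.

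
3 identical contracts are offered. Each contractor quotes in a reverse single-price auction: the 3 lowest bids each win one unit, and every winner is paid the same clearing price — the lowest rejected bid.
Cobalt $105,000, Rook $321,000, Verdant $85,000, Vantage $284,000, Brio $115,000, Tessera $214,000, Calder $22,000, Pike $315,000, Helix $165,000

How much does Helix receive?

Ordering the bids: 22,000 (Calder), 85,000 (Verdant), 105,000 (Cobalt), 115,000 (Brio), 165,000 (Helix), …
Lowest 3: Calder, Verdant, Cobalt.
Lowest unsuccessful bid: $115,000 → clearing price.
Helix does not win → is paid $0.

Helix is paid $0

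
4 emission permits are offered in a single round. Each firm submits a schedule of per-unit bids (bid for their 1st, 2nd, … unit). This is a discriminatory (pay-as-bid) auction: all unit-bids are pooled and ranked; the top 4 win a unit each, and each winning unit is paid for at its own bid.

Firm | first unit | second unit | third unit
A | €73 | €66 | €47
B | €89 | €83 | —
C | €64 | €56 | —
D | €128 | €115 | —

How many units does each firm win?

B 2, D 2

Merging the schedules and taking the best 4: 128 (D-1), 115 (D-2), 89 (B-1), 83 (B-2)
Next rejected bid: €73 (not a price — pay-as-bid).
Allocation: B 2, D 2.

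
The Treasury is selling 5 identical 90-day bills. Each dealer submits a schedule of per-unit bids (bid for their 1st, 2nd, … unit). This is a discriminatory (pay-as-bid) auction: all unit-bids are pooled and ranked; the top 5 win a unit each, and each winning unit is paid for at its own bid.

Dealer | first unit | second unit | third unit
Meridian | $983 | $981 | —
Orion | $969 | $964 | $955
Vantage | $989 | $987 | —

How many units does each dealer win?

Meridian 2, Orion 1, Vantage 2

Merging the schedules and taking the best 5: 989 (Vantage-1), 987 (Vantage-2), 983 (Meridian-1), 981 (Meridian-2), 969 (Orion-1)
Next rejected bid: $964 (not a price — pay-as-bid).
Allocation: Meridian 2, Orion 1, Vantage 2.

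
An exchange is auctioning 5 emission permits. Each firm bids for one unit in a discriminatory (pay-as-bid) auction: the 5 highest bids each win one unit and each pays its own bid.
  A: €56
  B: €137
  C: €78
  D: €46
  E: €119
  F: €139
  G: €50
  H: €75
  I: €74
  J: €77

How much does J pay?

J pays €77

Ordering the bids: 139 (F), 137 (B), 119 (E), 78 (C), 77 (J), 75 (H), 74 (I), …
Top 5: F, B, E, C, J.
J wins → own bid €77.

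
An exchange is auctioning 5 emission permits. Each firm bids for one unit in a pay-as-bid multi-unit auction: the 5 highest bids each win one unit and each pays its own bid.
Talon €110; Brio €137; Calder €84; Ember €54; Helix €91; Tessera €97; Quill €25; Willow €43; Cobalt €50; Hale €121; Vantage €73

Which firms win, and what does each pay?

Sorting: 137 (Brio), 121 (Hale), 110 (Talon), 97 (Tessera), 91 (Helix), 84 (Calder), 73 (Vantage), …
Winners (5 units): Brio, Hale, Talon, Tessera, Helix.
Each winner pays its own bid: Brio €137, Hale €121, Talon €110, Tessera €97, Helix €91.

Brio €137, Hale €121, Talon €110, Tessera €97, Helix €91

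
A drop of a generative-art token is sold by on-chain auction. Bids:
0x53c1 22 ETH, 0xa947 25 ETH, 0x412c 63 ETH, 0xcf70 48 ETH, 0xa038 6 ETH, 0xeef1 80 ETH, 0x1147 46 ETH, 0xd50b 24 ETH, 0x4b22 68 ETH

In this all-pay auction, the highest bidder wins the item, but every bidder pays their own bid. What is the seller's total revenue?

Rule: the highest bidder wins the item, but every bidder pays their own bid.
Sorting bids: 80 (0xeef1) > 68 (0x4b22) > 63 (0x412c) > 48 (0xcf70) > 46 (0x1147) > 25 (0xa947) > …
Every bidder forfeits their bid regardless of winning.
Revenue = 22 + 25 + 63 + 48 + 6 + 80 + 46 + 24 + 68 = 382 ETH.

Total revenue: 382 ETH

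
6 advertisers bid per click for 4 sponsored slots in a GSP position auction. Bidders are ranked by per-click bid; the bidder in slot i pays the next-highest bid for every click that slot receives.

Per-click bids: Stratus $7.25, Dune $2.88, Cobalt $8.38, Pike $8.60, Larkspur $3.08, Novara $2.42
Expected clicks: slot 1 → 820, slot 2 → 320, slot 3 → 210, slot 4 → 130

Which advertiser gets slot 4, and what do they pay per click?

Larkspur; $2.88 per click

Per-click bids in order: $8.60 (Pike) > $8.38 (Cobalt) > $7.25 (Stratus) > $3.08 (Larkspur) > $2.88 (Dune) > …
Slot 4 goes to the fourth-ranked bidder, Larkspur, who pays the next bid down: $2.88/click.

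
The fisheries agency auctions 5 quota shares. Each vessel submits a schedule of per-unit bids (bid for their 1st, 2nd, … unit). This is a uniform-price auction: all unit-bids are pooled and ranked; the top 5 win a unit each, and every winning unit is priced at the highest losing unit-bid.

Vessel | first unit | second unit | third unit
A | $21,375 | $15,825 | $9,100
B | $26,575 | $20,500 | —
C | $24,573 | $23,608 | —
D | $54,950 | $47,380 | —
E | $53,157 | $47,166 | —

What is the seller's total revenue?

Total revenue: $122,865

Merging the schedules and taking the best 5: 54,950 (D-1), 53,157 (E-1), 47,380 (D-2), 47,166 (E-2), 26,575 (B-1)
First bid not allocated: $24,573.
Allocation: B 1, D 2, E 2. Every unit priced at $24,573.
Revenue = 5 × 24,573 = $122,865.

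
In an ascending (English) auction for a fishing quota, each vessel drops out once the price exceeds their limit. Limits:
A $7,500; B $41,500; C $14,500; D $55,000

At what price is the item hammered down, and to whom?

D wins at $41,500

Limits ranked: 55,000 (D) > 41,500 (B) > 14,500 (C) > 7,500 (A)
Once the price passes $41,500, only D is left; the hammer falls at B's limit of $41,500.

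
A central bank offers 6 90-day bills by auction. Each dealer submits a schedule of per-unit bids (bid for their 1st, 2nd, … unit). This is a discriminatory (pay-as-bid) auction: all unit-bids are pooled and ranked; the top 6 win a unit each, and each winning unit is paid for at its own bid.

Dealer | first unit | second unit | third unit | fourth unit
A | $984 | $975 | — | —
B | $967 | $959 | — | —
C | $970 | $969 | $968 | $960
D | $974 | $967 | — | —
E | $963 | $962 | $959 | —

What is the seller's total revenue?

Total revenue: $5,840

All unit-bids, highest first — top 6: 984 (A-1), 975 (A-2), 974 (D-1), 970 (C-1), 969 (C-2), 968 (C-3)
Next rejected bid: $967 (not a price — pay-as-bid).
Each winning unit pays its own bid.
Revenue = 984 + 975 + 974 + 970 + 969 + 968 = $5,840.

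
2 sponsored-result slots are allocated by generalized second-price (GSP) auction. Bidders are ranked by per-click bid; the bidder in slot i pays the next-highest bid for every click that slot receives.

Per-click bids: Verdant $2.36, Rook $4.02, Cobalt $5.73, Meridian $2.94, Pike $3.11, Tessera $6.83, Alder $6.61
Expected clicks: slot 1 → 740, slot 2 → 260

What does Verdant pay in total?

Sorting advertisers: $6.83 (Tessera) > $6.61 (Alder) > $5.73 (Cobalt) > …
Verdant ranks below slot 2 → no slot, pays nothing.

Verdant pays $0.00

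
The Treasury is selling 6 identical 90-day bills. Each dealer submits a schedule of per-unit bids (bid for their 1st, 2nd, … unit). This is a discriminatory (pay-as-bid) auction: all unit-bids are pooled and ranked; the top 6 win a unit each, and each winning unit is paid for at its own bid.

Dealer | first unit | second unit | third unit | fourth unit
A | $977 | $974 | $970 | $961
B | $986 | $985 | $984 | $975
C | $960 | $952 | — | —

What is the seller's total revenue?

Total revenue: $5,881

All unit-bids, highest first — top 6: 986 (B-1), 985 (B-2), 984 (B-3), 977 (A-1), 975 (B-4), 974 (A-2)
Next rejected bid: $970 (not a price — pay-as-bid).
Each winning unit pays its own bid.
Revenue = 986 + 985 + 984 + 977 + 975 + 974 = $5,881.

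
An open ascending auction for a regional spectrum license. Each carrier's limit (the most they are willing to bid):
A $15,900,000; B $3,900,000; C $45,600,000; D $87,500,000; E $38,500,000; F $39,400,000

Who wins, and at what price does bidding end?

D wins at $45,600,000

Limits ranked: 87,500,000 (D) > 45,600,000 (C) > 39,400,000 (F) > 38,500,000 (E) > 15,900,000 (A) > 3,900,000 (B)
C is the last rival to drop out, at $45,600,000; D remains and wins at that price.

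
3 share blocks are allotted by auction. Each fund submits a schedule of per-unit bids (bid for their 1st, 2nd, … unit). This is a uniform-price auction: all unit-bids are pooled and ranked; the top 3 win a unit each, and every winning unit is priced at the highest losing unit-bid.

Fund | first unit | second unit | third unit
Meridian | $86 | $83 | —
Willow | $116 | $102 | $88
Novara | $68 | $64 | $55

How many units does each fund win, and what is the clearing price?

All unit-bids, highest first — top 3: 116 (Willow-1), 102 (Willow-2), 88 (Willow-3)
The (k+1)-th unit-bid is $86.
Allocation: Willow 3.

Willow 3; clearing price $86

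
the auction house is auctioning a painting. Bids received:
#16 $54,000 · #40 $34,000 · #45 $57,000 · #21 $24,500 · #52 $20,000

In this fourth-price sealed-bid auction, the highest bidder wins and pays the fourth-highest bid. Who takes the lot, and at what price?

#45 pays $24,500

Fourth-price sealed-bid auction: the highest bidder wins and pays the fourth-highest bid.
Bids in order: 57,000 (#45) > 54,000 (#16) > 34,000 (#40) > 24,500 (#21) > 20,000 (#52)
#45 is highest; pays the fourth-highest bid, $24,500.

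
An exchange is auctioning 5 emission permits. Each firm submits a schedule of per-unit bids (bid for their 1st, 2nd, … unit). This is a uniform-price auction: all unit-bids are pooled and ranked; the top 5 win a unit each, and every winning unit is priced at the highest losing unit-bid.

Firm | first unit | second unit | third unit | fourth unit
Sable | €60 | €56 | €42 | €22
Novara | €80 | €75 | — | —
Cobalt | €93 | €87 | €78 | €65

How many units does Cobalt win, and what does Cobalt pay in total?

Pooled unit-bids ranked (top 5): 93 (Cobalt-1), 87 (Cobalt-2), 80 (Novara-1), 78 (Cobalt-3), 75 (Novara-2)
The (k+1)-th unit-bid is €65.
Cobalt wins 3 unit(s) at €65 each.

Cobalt: 3 units, pays €195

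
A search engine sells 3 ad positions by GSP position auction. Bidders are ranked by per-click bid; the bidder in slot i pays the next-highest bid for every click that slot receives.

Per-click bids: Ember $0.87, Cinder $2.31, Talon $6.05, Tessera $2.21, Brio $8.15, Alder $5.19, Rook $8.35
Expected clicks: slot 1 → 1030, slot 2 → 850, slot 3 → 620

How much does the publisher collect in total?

Per-click bids in order: $8.35 (Rook) > $8.15 (Brio) > $6.05 (Talon) > $5.19 (Alder) > …
Slot 1: Rook pays $8.15 × 1030 = $8394.50
Slot 2: Brio pays $6.05 × 850 = $5142.50
Slot 3: Talon pays $5.19 × 620 = $3217.80
Total = $16754.80

Total revenue: $16754.80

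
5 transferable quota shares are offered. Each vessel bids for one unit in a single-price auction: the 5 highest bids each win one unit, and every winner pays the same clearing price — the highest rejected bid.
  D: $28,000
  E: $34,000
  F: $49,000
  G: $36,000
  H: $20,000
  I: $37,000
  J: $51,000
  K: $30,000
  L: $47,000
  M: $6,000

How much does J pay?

J pays $34,000

Bids ranked high→low: 51,000 (J), 49,000 (F), 47,000 (L), 37,000 (I), 36,000 (G), 34,000 (E), 30,000 (K), …
Top 5: J, F, L, I, G.
First losing bid is E's $34,000, which sets the uniform price.
J wins → pays $34,000.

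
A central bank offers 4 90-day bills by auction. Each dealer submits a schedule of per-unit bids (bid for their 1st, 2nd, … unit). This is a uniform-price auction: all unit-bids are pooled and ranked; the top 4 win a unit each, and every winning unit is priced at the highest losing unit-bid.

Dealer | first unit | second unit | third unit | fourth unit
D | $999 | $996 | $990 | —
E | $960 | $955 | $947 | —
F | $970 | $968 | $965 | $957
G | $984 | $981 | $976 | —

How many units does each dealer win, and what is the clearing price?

D 3, G 1; clearing price $981

Merging the schedules and taking the best 4: 999 (D-1), 996 (D-2), 990 (D-3), 984 (G-1)
The (k+1)-th unit-bid is $981.
Allocation: D 3, G 1.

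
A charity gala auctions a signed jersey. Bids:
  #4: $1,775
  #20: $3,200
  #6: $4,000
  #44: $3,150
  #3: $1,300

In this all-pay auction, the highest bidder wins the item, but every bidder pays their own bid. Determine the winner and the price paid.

Sorting bids: 4,000 (#6) > 3,200 (#20) > 3,150 (#44) > 1,775 (#4) > 1,300 (#3)
#6 wins with the top bid; all bids are sunk regardless.

#6 pays $4,000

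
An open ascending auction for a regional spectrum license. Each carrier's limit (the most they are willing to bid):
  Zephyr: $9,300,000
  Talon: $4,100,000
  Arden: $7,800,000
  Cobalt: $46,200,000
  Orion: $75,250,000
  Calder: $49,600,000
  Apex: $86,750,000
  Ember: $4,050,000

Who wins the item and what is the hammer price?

Sorting limits: 86,750,000 (Apex) > 75,250,000 (Orion) > 49,600,000 (Calder) > 46,200,000 (Cobalt) > 9,300,000 (Zephyr) > 7,800,000 (Arden) > …
Orion is the last rival to drop out, at $75,250,000; Apex remains and wins at that price.

Apex wins at $75,250,000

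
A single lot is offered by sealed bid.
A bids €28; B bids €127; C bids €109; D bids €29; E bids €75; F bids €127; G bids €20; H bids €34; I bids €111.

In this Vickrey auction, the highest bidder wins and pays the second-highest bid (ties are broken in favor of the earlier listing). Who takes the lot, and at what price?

Vickrey auction: the highest bidder wins and pays the second-highest bid.
Sorting bids: 127 (B) > 127 (F) > 111 (I) > 109 (C) > 75 (E) > 34 (H) > …
Tie at €127 → B wins by tie-break.
B wins with the highest bid; price is set by the runner-up at €127.

B pays €127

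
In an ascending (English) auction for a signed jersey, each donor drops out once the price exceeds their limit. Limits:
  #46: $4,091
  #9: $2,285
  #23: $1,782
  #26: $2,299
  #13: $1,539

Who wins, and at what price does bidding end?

#46 wins at $2,299

Sorting limits: 4,091 (#46) > 2,299 (#26) > 2,285 (#9) > 1,782 (#23) > 1,539 (#13)
Bidding ends when #26 exits at $2,299; #46 takes it.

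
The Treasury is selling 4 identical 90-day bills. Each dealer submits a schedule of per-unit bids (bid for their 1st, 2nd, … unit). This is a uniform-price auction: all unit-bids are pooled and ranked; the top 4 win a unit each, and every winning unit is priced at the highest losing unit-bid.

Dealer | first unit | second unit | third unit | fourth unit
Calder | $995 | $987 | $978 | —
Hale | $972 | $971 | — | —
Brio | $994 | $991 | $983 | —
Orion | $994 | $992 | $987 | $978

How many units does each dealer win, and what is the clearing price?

Brio 1, Calder 1, Orion 2; clearing price $991

Merging the schedules and taking the best 4: 995 (Calder-1), 994 (Brio-1), 994 (Orion-1), 992 (Orion-2)
The (k+1)-th unit-bid is $991.
Allocation: Brio 1, Calder 1, Orion 2.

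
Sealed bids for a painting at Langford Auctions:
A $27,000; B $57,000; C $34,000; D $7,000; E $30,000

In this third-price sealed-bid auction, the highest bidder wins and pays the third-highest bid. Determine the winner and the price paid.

B pays $30,000

Rule: the highest bidder wins and pays the third-highest bid.
Bids in order: 57,000 (B) > 34,000 (C) > 30,000 (E) > 27,000 (A) > 7,000 (D)
B is highest; pays the third-highest bid, $30,000.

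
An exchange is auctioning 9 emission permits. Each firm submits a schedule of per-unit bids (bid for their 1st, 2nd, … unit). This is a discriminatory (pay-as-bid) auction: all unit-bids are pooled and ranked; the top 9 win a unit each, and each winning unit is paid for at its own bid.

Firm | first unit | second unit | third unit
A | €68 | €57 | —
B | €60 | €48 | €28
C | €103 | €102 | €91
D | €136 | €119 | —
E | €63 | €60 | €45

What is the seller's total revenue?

Merging the schedules and taking the best 9: 136 (D-1), 119 (D-2), 103 (C-1), 102 (C-2), 91 (C-3), 68 (A-1), 63 (E-1), 60 (B-1), 60 (E-2)
Next rejected bid: €57 (not a price — pay-as-bid).
Each winning unit pays its own bid.
Revenue = 136 + 119 + 103 + 102 + 91 + 68 + 63 + 60 + 60 = €802.

Total revenue: €802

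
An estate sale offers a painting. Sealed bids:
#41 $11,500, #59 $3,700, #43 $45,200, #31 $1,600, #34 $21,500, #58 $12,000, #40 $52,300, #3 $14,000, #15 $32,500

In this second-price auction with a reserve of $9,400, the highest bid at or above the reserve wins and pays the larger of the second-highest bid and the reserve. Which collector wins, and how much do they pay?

Bids in order: 52,300 (#40) > 45,200 (#43) > 32,500 (#15) > 21,500 (#34) > 14,000 (#3) > 12,000 (#58) > …
Highest eligible bid: #40 at $52,300.
max(second-highest $45,200, reserve $9,400) = $45,200; the reserve does not bind.

#40 pays $45,200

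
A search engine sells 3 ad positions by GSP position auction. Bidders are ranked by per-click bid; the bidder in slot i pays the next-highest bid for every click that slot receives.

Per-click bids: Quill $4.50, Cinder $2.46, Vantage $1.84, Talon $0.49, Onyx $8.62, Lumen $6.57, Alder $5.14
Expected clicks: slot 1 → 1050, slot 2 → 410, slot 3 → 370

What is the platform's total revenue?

Per-click bids in order: $8.62 (Onyx) > $6.57 (Lumen) > $5.14 (Alder) > $4.50 (Quill) > …
Slot 1: Onyx pays $6.57 × 1050 = $6898.50
Slot 2: Lumen pays $5.14 × 410 = $2107.40
Slot 3: Alder pays $4.50 × 370 = $1665.00
Total = $10670.90

Total revenue: $10670.90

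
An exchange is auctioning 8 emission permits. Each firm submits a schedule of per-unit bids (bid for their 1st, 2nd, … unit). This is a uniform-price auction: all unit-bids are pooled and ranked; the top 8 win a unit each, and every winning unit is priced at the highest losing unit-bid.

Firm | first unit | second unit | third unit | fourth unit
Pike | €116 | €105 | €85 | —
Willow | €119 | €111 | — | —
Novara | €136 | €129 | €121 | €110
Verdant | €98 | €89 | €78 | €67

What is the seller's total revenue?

Total revenue: €784

Pooled unit-bids ranked (top 8): 136 (Novara-1), 129 (Novara-2), 121 (Novara-3), 119 (Willow-1), 116 (Pike-1), 111 (Willow-2), 110 (Novara-4), 105 (Pike-2)
The (k+1)-th unit-bid is €98.
Allocation: Novara 4, Pike 2, Willow 2. Every unit priced at €98.
Revenue = 8 × 98 = €784.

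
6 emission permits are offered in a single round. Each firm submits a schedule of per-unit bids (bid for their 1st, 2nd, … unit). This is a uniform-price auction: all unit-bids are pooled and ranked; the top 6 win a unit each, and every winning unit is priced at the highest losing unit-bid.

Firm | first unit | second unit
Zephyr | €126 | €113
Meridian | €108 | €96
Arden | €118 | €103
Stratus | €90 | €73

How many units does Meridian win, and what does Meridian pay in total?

Pooled unit-bids ranked (top 6): 126 (Zephyr-1), 118 (Arden-1), 113 (Zephyr-2), 108 (Meridian-1), 103 (Arden-2), 96 (Meridian-2)
First bid not allocated: €90.
Meridian wins 2 unit(s) at €90 each.

Meridian: 2 units, pays €180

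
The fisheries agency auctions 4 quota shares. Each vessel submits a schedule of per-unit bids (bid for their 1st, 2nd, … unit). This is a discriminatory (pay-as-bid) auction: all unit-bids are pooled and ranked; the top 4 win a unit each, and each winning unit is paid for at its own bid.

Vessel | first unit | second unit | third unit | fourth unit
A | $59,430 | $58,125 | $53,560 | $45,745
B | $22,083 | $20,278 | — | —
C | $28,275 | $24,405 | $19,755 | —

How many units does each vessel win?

A 4

Pooled unit-bids ranked (top 4): 59,430 (A-1), 58,125 (A-2), 53,560 (A-3), 45,745 (A-4)
Next rejected bid: $28,275 (not a price — pay-as-bid).
Allocation: A 4.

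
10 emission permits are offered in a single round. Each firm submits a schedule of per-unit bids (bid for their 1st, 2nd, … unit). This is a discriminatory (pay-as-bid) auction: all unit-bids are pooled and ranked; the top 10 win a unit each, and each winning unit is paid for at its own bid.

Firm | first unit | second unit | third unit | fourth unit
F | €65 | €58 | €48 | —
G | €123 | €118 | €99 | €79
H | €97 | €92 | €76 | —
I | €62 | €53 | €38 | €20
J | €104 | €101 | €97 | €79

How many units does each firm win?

Pooled unit-bids ranked (top 10): 123 (G-1), 118 (G-2), 104 (J-1), 101 (J-2), 99 (G-3), 97 (H-1), 97 (J-3), 92 (H-2), 79 (G-4), 79 (J-4)
Next rejected bid: €76 (not a price — pay-as-bid).
Allocation: G 4, H 2, J 4.

G 4, H 2, J 4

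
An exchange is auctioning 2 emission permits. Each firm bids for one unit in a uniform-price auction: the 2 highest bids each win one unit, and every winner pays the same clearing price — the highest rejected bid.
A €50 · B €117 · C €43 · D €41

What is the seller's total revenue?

Ordering the bids: 117 (B), 50 (A), 43 (C), 41 (D)
The 2 highest are B, A.
Clearing price = highest rejected bid = €43.
Total revenue = 2 × €43 = €86.

Total revenue: €86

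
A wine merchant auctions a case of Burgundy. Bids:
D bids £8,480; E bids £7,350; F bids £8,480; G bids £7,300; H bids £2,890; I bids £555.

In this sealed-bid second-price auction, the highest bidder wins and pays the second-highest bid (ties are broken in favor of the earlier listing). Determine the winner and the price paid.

Bids ranked: 8,480 (D) > 8,480 (F) > 7,350 (E) > 7,300 (G) > 2,890 (H) > 555 (I)
Tie at £8,480 → D wins by tie-break.
Second-price: D pays F's bid of £8,480.

D pays £8,480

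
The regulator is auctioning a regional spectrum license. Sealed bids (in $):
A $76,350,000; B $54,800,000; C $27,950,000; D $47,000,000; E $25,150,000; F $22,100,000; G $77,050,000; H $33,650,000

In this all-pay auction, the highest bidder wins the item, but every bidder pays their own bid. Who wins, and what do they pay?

Rule: the highest bidder wins the item, but every bidder pays their own bid.
Bids ranked: 77,050,000 (G) > 76,350,000 (A) > 54,800,000 (B) > 47,000,000 (D) > 33,650,000 (H) > 27,950,000 (C) > …
G wins with the top bid; all bids are sunk regardless.

G pays $77,050,000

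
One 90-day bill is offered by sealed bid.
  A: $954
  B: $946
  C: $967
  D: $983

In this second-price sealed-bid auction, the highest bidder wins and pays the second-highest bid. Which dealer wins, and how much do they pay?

Bids in order: 983 (D) > 967 (C) > 954 (A) > 946 (B)
D wins with the highest bid; price is set by the runner-up at $967.

D pays $967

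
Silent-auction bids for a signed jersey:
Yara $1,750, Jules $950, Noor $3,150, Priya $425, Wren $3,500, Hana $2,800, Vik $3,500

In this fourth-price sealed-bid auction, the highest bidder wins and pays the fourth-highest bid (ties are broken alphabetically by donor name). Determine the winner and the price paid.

Sorting bids: 3,500 (Vik) > 3,500 (Wren) > 3,150 (Noor) > 2,800 (Hana) > 1,750 (Yara) > 950 (Jules) > …
Tie at $3,500 → Vik wins by tie-break.
Vik is highest; pays the fourth-highest bid, $2,800.

Vik pays $2,800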